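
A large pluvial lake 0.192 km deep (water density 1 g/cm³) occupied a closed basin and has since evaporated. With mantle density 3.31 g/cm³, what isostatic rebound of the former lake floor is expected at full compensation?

0.058 km

u = d ρ_w/ρ_m = 0.192 km × 1/3.31 = 0.058 km.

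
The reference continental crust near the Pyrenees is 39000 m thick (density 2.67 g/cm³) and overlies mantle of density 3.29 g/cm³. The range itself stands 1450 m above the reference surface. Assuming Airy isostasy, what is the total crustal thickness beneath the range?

Root depth r = h ρ_c / (ρ_m − ρ_c) = 1450 m × 2.67 / 0.62 = 6244 m.
Total thickness = T + h + r = 39000 m + 1450 m + 6244 m = 46700 m.

46700 m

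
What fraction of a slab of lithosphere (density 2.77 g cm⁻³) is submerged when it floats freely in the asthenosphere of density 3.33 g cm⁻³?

83.2%

Submerged fraction = ρ_obj/ρ_fluid = 2.77/3.33 = 83.2%.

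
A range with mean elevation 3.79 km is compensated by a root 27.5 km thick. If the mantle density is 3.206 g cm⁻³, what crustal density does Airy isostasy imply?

2.82 g cm⁻³

ρ_c h = (ρ_m − ρ_c) r → ρ_c (h + r) = ρ_m r → ρ_c = ρ_m r / (h + r).
ρ_c = 3.206 × 27.5 km / (3.79 km + 27.5 km) = 2.82 g cm⁻³.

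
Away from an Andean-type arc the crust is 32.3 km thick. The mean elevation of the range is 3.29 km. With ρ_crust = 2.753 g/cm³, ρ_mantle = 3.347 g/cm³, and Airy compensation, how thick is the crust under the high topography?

50.8 km

Root depth r = h ρ_c / (ρ_m − ρ_c) = 3.29 km × 2.753 / 0.594 = 15.25 km.
Total thickness = T + h + r = 32.3 km + 3.29 km + 15.25 km = 50.8 km.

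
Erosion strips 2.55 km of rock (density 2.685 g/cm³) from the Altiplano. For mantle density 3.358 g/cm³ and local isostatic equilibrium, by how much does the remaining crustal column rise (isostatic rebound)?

2.04 km

Unloading: uplift u = e ρ_c/ρ_m = 2.55 km × 2.685/3.358 = 2.04 km.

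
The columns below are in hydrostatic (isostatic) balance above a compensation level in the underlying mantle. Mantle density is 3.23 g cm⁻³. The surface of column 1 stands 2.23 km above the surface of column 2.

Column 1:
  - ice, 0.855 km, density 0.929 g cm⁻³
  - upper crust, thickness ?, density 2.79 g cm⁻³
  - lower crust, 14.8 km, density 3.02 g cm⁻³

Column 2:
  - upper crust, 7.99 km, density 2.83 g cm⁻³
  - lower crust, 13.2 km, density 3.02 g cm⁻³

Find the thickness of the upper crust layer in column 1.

18.4 km

Take the compensation level at the base of the deeper column (depth z_c below the surface of column 1) and equate Σ ρ_i t_i down to z_c; mantle fills any gap and the z_c terms cancel.
Column 1: 0.855×0.929 + x×2.79 + 14.8×3.02 + (z_c − 15.655 − x)×3.23
Column 2: 2.23×0 + 7.99×2.83 + 13.2×3.02 + (z_c − 2.23 − 21.19)×3.23
The z_c×3.23 term appears on both sides and cancels. Collect the known terms of each column as K = Σ(ρt)_known − 3.23 × (depth of known layers): K_1 = 45.490295 − 3.23×15.655 = −5.075355; K_2 = 62.4757 − 3.23×(2.23 + 21.19) = −13.1709.
Balance: K_1 − x×(3.23 − 2.79) = K_2, so x = (K_1 − K_2)/(3.23 − 2.79) = 8.09554/0.44 = 18.4 km.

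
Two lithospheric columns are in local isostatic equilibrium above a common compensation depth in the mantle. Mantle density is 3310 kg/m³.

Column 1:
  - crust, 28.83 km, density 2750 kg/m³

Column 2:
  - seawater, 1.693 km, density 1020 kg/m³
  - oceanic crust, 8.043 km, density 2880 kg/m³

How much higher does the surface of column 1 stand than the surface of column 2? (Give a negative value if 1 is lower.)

For any compensation level in the mantle, the mantle terms cancel and isostasy reduces to e = (Σt_1 − Σt_2) − (Σ(ρt)_1 − Σ(ρt)_2) / ρ_m.
Σt_1 = 28.83 km; Σt_2 = 9.736 km; Σ(ρt)_1 = 79282.5; Σ(ρt)_2 = 24890.7 (in km·kg/m³).
e = (28.83 − 9.736) − (79282.5 − 24890.7) / 3310 = 2.66 km.

2.66 km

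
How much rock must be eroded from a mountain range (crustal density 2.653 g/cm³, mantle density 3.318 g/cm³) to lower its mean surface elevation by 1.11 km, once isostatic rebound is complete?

5.54 km

Net drop Δ = e − u = e − e ρ_c/ρ_m = e (ρ_m − ρ_c)/ρ_m.
e = Δ ρ_m/(ρ_m − ρ_c) = 1.11 km × 3.318/0.665 = 5.54 km.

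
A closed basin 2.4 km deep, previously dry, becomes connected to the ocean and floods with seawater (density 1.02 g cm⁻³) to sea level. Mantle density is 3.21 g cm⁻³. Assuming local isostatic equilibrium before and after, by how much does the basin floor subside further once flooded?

1.12 km

After flooding the water column is d + s deep. Its weight must equal the weight of mantle displaced by the extra subsidence s: (d + s) ρ_w = s ρ_m.
s = d ρ_w / (ρ_m − ρ_w) = 2.4 km × 1.02/(3.21 − 1.02) = 1.12 km.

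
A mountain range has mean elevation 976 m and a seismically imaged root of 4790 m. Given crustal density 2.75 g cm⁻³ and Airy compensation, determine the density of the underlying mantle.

3.31 g cm⁻³

Airy balance: ρ_c h = (ρ_m − ρ_c) r → ρ_m = ρ_c (1 + h/r).
ρ_m = 2.75 × (1 + 976 m/4790 m) = 3.31 g cm⁻³.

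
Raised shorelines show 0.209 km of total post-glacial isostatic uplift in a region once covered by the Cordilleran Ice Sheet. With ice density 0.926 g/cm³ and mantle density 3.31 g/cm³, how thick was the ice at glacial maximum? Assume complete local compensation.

0.747 km

u = t ρ_ice/ρ_m → t = u ρ_m/ρ_ice = 0.209 km × 3.31/0.926 = 0.747 km.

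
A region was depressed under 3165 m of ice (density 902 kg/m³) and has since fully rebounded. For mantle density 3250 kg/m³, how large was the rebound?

Removing the load lets mantle flow back in; uplift u satisfies ρ_ice t = ρ_m u.
u = t ρ_ice/ρ_m = 3165 m × 902/3250 = 878 m.

878 m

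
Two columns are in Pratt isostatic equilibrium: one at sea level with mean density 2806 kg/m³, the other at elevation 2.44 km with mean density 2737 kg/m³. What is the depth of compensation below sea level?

96.8 km

ρ_ref D = ρ (D + h) → D (ρ_ref − ρ) = ρ h.
D = ρ h/(ρ_ref − ρ) = 2737 × 2.44 km/(2806 − 2737) = 96.8 km.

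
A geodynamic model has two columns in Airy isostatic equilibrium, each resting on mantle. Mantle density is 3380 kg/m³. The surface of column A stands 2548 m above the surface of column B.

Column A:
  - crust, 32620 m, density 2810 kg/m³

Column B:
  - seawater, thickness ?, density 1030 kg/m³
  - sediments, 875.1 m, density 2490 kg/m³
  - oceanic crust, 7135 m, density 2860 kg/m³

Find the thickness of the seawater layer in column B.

2340 m

Take the compensation level at the base of the deeper column (depth z_c below the surface of column A) and equate Σ ρ_i t_i down to z_c; mantle fills any gap and the z_c terms cancel.
Column A: 32620×2810 + (z_c − 32620)×3380
Column B: 2548×0 + x×1030 + 875.1×2490 + 7135×2860 + (z_c − 2548 − 8010.1 − x)×3380
The z_c×3380 term appears on both sides and cancels. Collect the known terms of each column as K = Σ(ρt)_known − 3380 × (depth of known layers): K_A = 91662200 − 3380×32620 = −18593400; K_B = 22585099 − 3380×(2548 + 8010.1) = −13101279.
Balance: K_A = K_B − x×(3380 − 1030), so x = (K_B − K_A)/(3380 − 1030) = 5492120/2350 = 2340 m.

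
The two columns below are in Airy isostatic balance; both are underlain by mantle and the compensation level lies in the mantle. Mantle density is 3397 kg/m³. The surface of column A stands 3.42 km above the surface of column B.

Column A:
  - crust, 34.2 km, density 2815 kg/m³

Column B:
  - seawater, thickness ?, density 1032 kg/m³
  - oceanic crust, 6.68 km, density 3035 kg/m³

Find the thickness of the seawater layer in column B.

2.48 km

Take the compensation level at the base of the deeper column (depth z_c below the surface of column A) and equate Σ ρ_i t_i down to z_c; mantle fills any gap and the z_c terms cancel.
Column A: 34.2×2815 + (z_c − 34.2)×3397
Column B: 3.42×0 + x×1032 + 6.68×3035 + (z_c − 3.42 − 6.68 − x)×3397
The z_c×3397 term appears on both sides and cancels. Collect the known terms of each column as K = Σ(ρt)_known − 3397 × (depth of known layers): K_A = 96273 − 3397×34.2 = −19904.4; K_B = 20273.8 − 3397×(3.42 + 6.68) = −14035.9.
Balance: K_A = K_B − x×(3397 − 1032), so x = (K_B − K_A)/(3397 − 1032) = 5868.5/2365 = 2.48 km.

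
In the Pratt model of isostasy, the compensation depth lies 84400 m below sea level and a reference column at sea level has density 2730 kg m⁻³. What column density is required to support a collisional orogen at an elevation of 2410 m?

2650 kg m⁻³

Pratt balance: ρ_ref D = ρ (D + h).
ρ = ρ_ref D/(D + h) = 2730 × 84400 m/(84400 m + 2410 m) = 2650 kg m⁻³.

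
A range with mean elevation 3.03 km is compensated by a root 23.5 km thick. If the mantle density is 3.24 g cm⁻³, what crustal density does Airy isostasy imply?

ρ_c h = (ρ_m − ρ_c) r → ρ_c (h + r) = ρ_m r → ρ_c = ρ_m r / (h + r).
ρ_c = 3.24 × 23.5 km / (3.03 km + 23.5 km) = 2.87 g cm⁻³.

2.87 g cm⁻³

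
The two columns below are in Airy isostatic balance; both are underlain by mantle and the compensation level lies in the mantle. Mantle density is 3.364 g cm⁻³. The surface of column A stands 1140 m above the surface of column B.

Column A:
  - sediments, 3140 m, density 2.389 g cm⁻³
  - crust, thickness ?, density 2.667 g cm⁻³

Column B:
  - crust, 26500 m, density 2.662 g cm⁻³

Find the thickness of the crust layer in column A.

Take the compensation level at the base of the deeper column (depth z_c below the surface of column A) and equate Σ ρ_i t_i down to z_c; mantle fills any gap and the z_c terms cancel.
Column A: 3140×2.389 + x×2.667 + (z_c − 3140 − x)×3.364
Column B: 1140×0 + 26500×2.662 + (z_c − 1140 − 26500)×3.364
The z_c×3.364 term appears on both sides and cancels. Collect the known terms of each column as K = Σ(ρt)_known − 3.364 × (depth of known layers): K_A = 7501.46 − 3.364×3140 = −3061.5; K_B = 70543 − 3.364×(1140 + 26500) = −22437.96.
Balance: K_A − x×(3.364 − 2.667) = K_B, so x = (K_A − K_B)/(3.364 − 2.667) = 19376.5/0.697 = 27800 m.

27800 m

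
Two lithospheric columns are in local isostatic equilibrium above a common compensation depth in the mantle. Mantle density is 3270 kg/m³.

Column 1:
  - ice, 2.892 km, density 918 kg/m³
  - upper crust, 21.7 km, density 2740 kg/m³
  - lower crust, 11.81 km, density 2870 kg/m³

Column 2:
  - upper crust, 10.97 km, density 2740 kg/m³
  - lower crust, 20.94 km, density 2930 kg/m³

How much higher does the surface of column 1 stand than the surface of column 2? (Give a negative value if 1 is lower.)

3.09 km

For any compensation level in the mantle, the mantle terms cancel and isostasy reduces to e = (Σt_1 − Σt_2) − (Σ(ρt)_1 − Σ(ρt)_2) / ρ_m.
Σt_1 = 36.402 km; Σt_2 = 31.91 km; Σ(ρt)_1 = 96007.556; Σ(ρt)_2 = 91412 (in km·kg/m³).
e = (36.402 − 31.91) − (96007.556 − 91412) / 3270 = 3.09 km.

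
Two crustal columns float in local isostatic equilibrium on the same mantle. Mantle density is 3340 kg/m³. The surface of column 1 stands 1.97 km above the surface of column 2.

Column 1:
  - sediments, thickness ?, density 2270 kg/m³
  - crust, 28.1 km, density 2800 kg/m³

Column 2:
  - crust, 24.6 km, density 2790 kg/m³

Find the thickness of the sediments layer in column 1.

Take the compensation level at the base of the deeper column (depth z_c below the surface of column 1) and equate Σ ρ_i t_i down to z_c; mantle fills any gap and the z_c terms cancel.
Column 1: x×2270 + 28.1×2800 + (z_c − 28.1 − x)×3340
Column 2: 1.97×0 + 24.6×2790 + (z_c − 1.97 − 24.6)×3340
The z_c×3340 term appears on both sides and cancels. Collect the known terms of each column as K = Σ(ρt)_known − 3340 × (depth of known layers): K_1 = 78680 − 3340×28.1 = −15174; K_2 = 68634 − 3340×(1.97 + 24.6) = −20109.8.
Balance: K_1 − x×(3340 − 2270) = K_2, so x = (K_1 − K_2)/(3340 − 2270) = 4935.8/1070 = 4.61 km.

4.61 km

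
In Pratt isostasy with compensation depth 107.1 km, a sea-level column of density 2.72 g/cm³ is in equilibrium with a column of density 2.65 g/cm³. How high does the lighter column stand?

ρ_ref D = ρ (D + h) → h = D (ρ_ref − ρ)/ρ.
h = 107.1 km × (2.72 − 2.65)/2.65 = 2.83 km.

2.83 km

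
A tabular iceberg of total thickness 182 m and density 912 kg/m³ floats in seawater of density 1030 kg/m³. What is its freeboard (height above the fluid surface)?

Floating equilibrium: submerged depth d = t ρ_obj/ρ_fluid = 182 m × 912/1030 = 161.1 m.
Freeboard = t − d = 182 m − 161.1 m = 20.9 m.

20.9 m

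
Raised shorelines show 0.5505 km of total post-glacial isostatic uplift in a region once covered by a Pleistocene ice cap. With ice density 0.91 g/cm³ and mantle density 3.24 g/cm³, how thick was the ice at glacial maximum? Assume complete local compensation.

u = t ρ_ice/ρ_m → t = u ρ_m/ρ_ice = 0.5505 km × 3.24/0.91 = 1.96 km.

1.96 km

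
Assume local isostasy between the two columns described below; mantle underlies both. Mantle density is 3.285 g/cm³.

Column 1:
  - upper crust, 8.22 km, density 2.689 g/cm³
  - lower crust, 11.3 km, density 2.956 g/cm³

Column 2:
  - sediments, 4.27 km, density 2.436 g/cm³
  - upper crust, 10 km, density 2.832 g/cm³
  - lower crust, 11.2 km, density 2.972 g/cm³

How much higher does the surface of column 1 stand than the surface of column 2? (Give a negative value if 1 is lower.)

For any compensation level in the mantle, the mantle terms cancel and isostasy reduces to e = (Σt_1 − Σt_2) − (Σ(ρt)_1 − Σ(ρt)_2) / ρ_m.
Σt_1 = 19.52 km; Σt_2 = 25.47 km; Σ(ρt)_1 = 55.50638; Σ(ρt)_2 = 72.00812 (in km·g/cm³).
e = (19.52 − 25.47) − (55.50638 − 72.00812) / 3.285 = −0.927 km.

−0.927 km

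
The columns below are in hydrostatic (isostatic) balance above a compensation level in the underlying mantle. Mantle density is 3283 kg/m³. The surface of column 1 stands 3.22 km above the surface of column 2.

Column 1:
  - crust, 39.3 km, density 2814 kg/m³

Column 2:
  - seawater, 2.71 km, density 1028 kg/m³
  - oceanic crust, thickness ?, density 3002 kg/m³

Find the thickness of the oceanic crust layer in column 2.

6.23 km

Take the compensation level at the base of the deeper column (depth z_c below the surface of column 1) and equate Σ ρ_i t_i down to z_c; mantle fills any gap and the z_c terms cancel.
Column 1: 39.3×2814 + (z_c − 39.3)×3283
Column 2: 3.22×0 + 2.71×1028 + x×3002 + (z_c − 3.22 − 2.71 − x)×3283
The z_c×3283 term appears on both sides and cancels. Collect the known terms of each column as K = Σ(ρt)_known − 3283 × (depth of known layers): K_1 = 110590.2 − 3283×39.3 = −18431.7; K_2 = 2785.88 − 3283×(3.22 + 2.71) = −16682.31.
Balance: K_1 = K_2 − x×(3283 − 3002), so x = (K_2 − K_1)/(3283 − 3002) = 1749.39/281 = 6.23 km.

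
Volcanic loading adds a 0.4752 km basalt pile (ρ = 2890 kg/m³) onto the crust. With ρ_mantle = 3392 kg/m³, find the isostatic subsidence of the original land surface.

Subaerial loading: s = t ρ_load / ρ_m.
s = 0.4752 km × 2890/3392 = 0.405 km.

0.405 km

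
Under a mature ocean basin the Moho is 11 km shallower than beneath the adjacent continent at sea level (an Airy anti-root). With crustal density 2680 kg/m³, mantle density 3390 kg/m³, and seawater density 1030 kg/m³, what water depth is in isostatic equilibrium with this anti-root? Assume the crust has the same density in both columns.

4.73 km

Replacing a thickness d of crust by seawater at the top must be balanced by replacing crust with mantle at the base: d (ρ_c − ρ_w) = a (ρ_m − ρ_c).
d = a (ρ_m − ρ_c)/(ρ_c − ρ_w) = 11 km × 710/1650 = 4.73 km.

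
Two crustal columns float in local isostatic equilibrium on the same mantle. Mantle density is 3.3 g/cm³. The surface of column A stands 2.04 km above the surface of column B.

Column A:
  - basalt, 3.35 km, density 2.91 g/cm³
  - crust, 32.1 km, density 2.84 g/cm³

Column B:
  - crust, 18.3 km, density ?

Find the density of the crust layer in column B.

Take the compensation level at the base of the deeper column (depth z_c below the surface of column A) and equate Σ ρ_i t_i down to z_c; mantle fills any gap and the z_c terms cancel.
Column A: 3.35×2.91 + 32.1×2.84 + (z_c − 35.45)×3.3
Column B: 2.04×0 + 18.3×ρ + (z_c − 2.04 − 18.3)×3.3
The z_c×3.3 term appears on both sides and cancels. Collect the known terms of each column as K = Σ(ρt)_known − 3.3 × (depth of known layers): K_A = 100.9125 − 3.3×35.45 = −16.0725; K_B = 0 − 3.3×(2.04 + 18.3) = −67.122.
Balance: K_A = K_B + 18.3×ρ, so ρ = (K_A − K_B)/18.3 = 51.0495/18.3 = 2.79 g/cm³.

2.79 g/cm³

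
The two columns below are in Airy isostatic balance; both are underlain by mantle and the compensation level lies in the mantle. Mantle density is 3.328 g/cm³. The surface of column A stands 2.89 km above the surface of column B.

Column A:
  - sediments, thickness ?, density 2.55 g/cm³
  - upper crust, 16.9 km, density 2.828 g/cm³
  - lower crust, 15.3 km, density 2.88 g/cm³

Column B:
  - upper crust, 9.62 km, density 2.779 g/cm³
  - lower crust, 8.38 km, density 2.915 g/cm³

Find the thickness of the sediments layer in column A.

3.93 km

Take the compensation level at the base of the deeper column (depth z_c below the surface of column A) and equate Σ ρ_i t_i down to z_c; mantle fills any gap and the z_c terms cancel.
Column A: x×2.55 + 16.9×2.828 + 15.3×2.88 + (z_c − 32.2 − x)×3.328
Column B: 2.89×0 + 9.62×2.779 + 8.38×2.915 + (z_c − 2.89 − 18)×3.328
The z_c×3.328 term appears on both sides and cancels. Collect the known terms of each column as K = Σ(ρt)_known − 3.328 × (depth of known layers): K_A = 91.8572 − 3.328×32.2 = −15.3044; K_B = 51.16168 − 3.328×(2.89 + 18) = −18.36024.
Balance: K_A − x×(3.328 − 2.55) = K_B, so x = (K_A − K_B)/(3.328 − 2.55) = 3.05584/0.778 = 3.93 km.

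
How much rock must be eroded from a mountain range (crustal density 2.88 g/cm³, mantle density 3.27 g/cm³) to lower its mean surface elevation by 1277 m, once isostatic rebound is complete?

10700 m

Net drop Δ = e − u = e − e ρ_c/ρ_m = e (ρ_m − ρ_c)/ρ_m.
e = Δ ρ_m/(ρ_m − ρ_c) = 1277 m × 3.27/0.39 = 10700 m.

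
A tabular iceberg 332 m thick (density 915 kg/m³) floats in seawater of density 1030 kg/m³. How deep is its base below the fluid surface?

295 m

Draft d = t ρ_obj/ρ_fluid = 332 m × 915/1030 = 295 m.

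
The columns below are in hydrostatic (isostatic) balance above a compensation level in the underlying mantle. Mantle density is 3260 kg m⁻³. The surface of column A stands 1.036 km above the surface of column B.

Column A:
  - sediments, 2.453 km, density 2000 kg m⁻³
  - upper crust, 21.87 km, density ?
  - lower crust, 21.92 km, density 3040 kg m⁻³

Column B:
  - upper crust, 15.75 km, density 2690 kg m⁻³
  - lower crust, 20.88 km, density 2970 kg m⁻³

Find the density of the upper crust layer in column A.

Take the compensation level at the base of the deeper column (depth z_c below the surface of column A) and equate Σ ρ_i t_i down to z_c; mantle fills any gap and the z_c terms cancel.
Column A: 2.453×2000 + 21.87×ρ + 21.92×3040 + (z_c − 46.243)×3260
Column B: 1.036×0 + 15.75×2690 + 20.88×2970 + (z_c − 1.036 − 36.63)×3260
The z_c×3260 term appears on both sides and cancels. Collect the known terms of each column as K = Σ(ρt)_known − 3260 × (depth of known layers): K_A = 71542.8 − 3260×46.243 = −79209.38; K_B = 104381.1 − 3260×(1.036 + 36.63) = −18410.06.
Balance: K_A + 21.87×ρ = K_B, so ρ = (K_B − K_A)/21.87 = 60799.3/21.87 = 2780 kg m⁻³.

2780 kg m⁻³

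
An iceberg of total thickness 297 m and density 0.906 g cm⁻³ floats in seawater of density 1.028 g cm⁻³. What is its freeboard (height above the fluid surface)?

Floating equilibrium: submerged depth d = t ρ_obj/ρ_fluid = 297 m × 0.906/1.028 = 261.8 m.
Freeboard = t − d = 297 m − 261.8 m = 35.2 m.

35.2 m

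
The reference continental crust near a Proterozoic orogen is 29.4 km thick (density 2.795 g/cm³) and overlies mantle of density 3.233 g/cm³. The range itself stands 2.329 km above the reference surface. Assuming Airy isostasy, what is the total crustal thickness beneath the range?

Root depth r = h ρ_c / (ρ_m − ρ_c) = 2.329 km × 2.795 / 0.438 = 14.86 km.
Total thickness = T + h + r = 29.4 km + 2.329 km + 14.86 km = 46.6 km.

46.6 km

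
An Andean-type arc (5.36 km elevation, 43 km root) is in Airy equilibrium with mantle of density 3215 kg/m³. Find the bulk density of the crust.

2860 kg/m³

ρ_c h = (ρ_m − ρ_c) r → ρ_c (h + r) = ρ_m r → ρ_c = ρ_m r / (h + r).
ρ_c = 3215 × 43 km / (5.36 km + 43 km) = 2860 kg/m³.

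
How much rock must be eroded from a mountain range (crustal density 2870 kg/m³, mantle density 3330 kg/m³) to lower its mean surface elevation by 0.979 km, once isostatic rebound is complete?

7.09 km

Net drop Δ = e − u = e − e ρ_c/ρ_m = e (ρ_m − ρ_c)/ρ_m.
e = Δ ρ_m/(ρ_m − ρ_c) = 0.979 km × 3330/460 = 7.09 km.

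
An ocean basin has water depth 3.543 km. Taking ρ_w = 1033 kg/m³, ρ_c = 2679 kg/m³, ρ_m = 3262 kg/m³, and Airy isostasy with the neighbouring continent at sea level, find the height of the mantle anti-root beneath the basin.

10 km

Isostatic balance requires: replacing crust with seawater at the top is compensated by replacing crust with mantle at the base: d (ρ_c − ρ_w) = a (ρ_m − ρ_c).
a = d (ρ_c − ρ_w)/(ρ_m − ρ_c) = 3.543 km × 1646/583 = 10 km.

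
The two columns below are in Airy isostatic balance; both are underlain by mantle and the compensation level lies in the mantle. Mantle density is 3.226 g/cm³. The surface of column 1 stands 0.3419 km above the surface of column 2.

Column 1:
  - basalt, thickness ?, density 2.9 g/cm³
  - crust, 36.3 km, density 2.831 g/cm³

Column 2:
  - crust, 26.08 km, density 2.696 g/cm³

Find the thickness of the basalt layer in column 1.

Take the compensation level at the base of the deeper column (depth z_c below the surface of column 1) and equate Σ ρ_i t_i down to z_c; mantle fills any gap and the z_c terms cancel.
Column 1: x×2.9 + 36.3×2.831 + (z_c − 36.3 − x)×3.226
Column 2: 0.3419×0 + 26.08×2.696 + (z_c − 0.3419 − 26.08)×3.226
The z_c×3.226 term appears on both sides and cancels. Collect the known terms of each column as K = Σ(ρt)_known − 3.226 × (depth of known layers): K_1 = 102.7653 − 3.226×36.3 = −14.3385; K_2 = 70.31168 − 3.226×(0.3419 + 26.08) = −14.9253694.
Balance: K_1 − x×(3.226 − 2.9) = K_2, so x = (K_1 − K_2)/(3.226 − 2.9) = 0.586869/0.326 = 1.8 km.

1.8 km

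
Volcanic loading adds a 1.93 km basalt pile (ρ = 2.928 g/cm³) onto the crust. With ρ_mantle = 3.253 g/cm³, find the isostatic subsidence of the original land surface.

1.74 km

Subaerial loading: s = t ρ_load / ρ_m.
s = 1.93 km × 2.928/3.253 = 1.74 km.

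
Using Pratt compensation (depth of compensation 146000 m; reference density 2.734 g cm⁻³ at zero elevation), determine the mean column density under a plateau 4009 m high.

2.66 g cm⁻³

Pratt balance: ρ_ref D = ρ (D + h).
ρ = ρ_ref D/(D + h) = 2.734 × 146000 m/(146000 m + 4009 m) = 2.66 g cm⁻³.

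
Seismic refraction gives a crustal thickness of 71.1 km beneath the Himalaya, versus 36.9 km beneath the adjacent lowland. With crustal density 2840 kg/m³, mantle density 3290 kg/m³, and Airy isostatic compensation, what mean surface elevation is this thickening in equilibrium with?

4.68 km

Excess crust Δ = 71.1 km − 36.9 km = 34.2 km, split between elevation h and root r with h + r = Δ.
Airy balance ρ_c h = (ρ_m − ρ_c) r gives r = h ρ_c/(ρ_m − ρ_c), so h (1 + ρ_c/(ρ_m − ρ_c)) = Δ, i.e. h = Δ (ρ_m − ρ_c)/ρ_m.
h = 34.2 km × 450/3290 = 4.68 km.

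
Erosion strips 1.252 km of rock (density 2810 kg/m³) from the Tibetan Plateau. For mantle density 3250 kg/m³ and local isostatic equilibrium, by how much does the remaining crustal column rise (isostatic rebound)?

1.08 km

Unloading: uplift u = e ρ_c/ρ_m = 1.252 km × 2810/3250 = 1.08 km.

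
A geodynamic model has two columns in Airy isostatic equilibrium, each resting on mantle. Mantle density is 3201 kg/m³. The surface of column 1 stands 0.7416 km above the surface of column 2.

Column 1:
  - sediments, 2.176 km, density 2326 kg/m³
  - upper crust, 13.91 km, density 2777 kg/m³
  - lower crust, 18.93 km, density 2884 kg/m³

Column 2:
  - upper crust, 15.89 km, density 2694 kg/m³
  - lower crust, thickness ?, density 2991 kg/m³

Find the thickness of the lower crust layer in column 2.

Take the compensation level at the base of the deeper column (depth z_c below the surface of column 1) and equate Σ ρ_i t_i down to z_c; mantle fills any gap and the z_c terms cancel.
Column 1: 2.176×2326 + 13.91×2777 + 18.93×2884 + (z_c − 35.016)×3201
Column 2: 0.7416×0 + 15.89×2694 + x×2991 + (z_c − 0.7416 − 15.89 − x)×3201
The z_c×3201 term appears on both sides and cancels. Collect the known terms of each column as K = Σ(ρt)_known − 3201 × (depth of known layers): K_1 = 98283.566 − 3201×35.016 = −13802.65; K_2 = 42807.66 − 3201×(0.7416 + 15.89) = −10430.0916.
Balance: K_1 = K_2 − x×(3201 − 2991), so x = (K_2 − K_1)/(3201 − 2991) = 3372.56/210 = 16.1 km.

16.1 km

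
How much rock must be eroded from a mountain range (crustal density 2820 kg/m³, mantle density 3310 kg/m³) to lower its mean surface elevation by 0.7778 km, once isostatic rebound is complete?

Net drop Δ = e − u = e − e ρ_c/ρ_m = e (ρ_m − ρ_c)/ρ_m.
e = Δ ρ_m/(ρ_m − ρ_c) = 0.7778 km × 3310/490 = 5.25 km.

5.25 km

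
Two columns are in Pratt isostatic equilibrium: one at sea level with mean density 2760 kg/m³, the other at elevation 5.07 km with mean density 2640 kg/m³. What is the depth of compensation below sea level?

112 km

ρ_ref D = ρ (D + h) → D (ρ_ref − ρ) = ρ h.
D = ρ h/(ρ_ref − ρ) = 2640 × 5.07 km/(2760 − 2640) = 112 km.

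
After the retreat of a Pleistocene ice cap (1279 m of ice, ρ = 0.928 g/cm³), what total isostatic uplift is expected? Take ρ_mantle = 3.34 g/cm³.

355 m

Removing the load lets mantle flow back in; uplift u satisfies ρ_ice t = ρ_m u.
u = t ρ_ice/ρ_m = 1279 m × 0.928/3.34 = 355 m.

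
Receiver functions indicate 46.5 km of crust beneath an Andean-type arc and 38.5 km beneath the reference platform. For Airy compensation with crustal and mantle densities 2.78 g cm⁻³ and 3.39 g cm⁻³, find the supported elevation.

Excess crust Δ = 46.5 km − 38.5 km = 8 km, split between elevation h and root r with h + r = Δ.
Airy balance ρ_c h = (ρ_m − ρ_c) r gives r = h ρ_c/(ρ_m − ρ_c), so h (1 + ρ_c/(ρ_m − ρ_c)) = Δ, i.e. h = Δ (ρ_m − ρ_c)/ρ_m.
h = 8 km × 0.61/3.39 = 1.44 km.

1.44 km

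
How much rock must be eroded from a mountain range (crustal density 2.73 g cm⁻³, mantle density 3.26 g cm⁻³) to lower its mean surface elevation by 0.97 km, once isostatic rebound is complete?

5.97 km

Net drop Δ = e − u = e − e ρ_c/ρ_m = e (ρ_m − ρ_c)/ρ_m.
e = Δ ρ_m/(ρ_m − ρ_c) = 0.97 km × 3.26/0.53 = 5.97 km.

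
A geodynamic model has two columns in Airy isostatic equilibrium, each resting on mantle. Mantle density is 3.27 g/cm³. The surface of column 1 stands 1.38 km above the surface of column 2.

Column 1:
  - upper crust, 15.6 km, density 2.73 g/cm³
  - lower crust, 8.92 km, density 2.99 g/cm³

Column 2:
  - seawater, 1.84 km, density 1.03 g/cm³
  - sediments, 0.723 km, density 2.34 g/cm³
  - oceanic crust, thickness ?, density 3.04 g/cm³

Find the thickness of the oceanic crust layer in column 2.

Take the compensation level at the base of the deeper column (depth z_c below the surface of column 1) and equate Σ ρ_i t_i down to z_c; mantle fills any gap and the z_c terms cancel.
Column 1: 15.6×2.73 + 8.92×2.99 + (z_c − 24.52)×3.27
Column 2: 1.38×0 + 1.84×1.03 + 0.723×2.34 + x×3.04 + (z_c − 1.38 − 2.563 − x)×3.27
The z_c×3.27 term appears on both sides and cancels. Collect the known terms of each column as K = Σ(ρt)_known − 3.27 × (depth of known layers): K_1 = 69.2588 − 3.27×24.52 = −10.9216; K_2 = 3.58702 − 3.27×(1.38 + 2.563) = −9.30659.
Balance: K_1 = K_2 − x×(3.27 − 3.04), so x = (K_2 − K_1)/(3.27 − 3.04) = 1.61501/0.23 = 7.02 km.

7.02 km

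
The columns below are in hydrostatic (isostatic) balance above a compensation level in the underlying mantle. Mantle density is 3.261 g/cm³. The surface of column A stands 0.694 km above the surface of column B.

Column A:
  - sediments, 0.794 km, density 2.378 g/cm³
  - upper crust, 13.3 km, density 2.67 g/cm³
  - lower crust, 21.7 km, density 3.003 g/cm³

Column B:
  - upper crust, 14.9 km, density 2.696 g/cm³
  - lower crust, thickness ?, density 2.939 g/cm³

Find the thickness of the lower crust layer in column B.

Take the compensation level at the base of the deeper column (depth z_c below the surface of column A) and equate Σ ρ_i t_i down to z_c; mantle fills any gap and the z_c terms cancel.
Column A: 0.794×2.378 + 13.3×2.67 + 21.7×3.003 + (z_c − 35.794)×3.261
Column B: 0.694×0 + 14.9×2.696 + x×2.939 + (z_c − 0.694 − 14.9 − x)×3.261
The z_c×3.261 term appears on both sides and cancels. Collect the known terms of each column as K = Σ(ρt)_known − 3.261 × (depth of known layers): K_A = 102.564232 − 3.261×35.794 = −14.160002; K_B = 40.1704 − 3.261×(0.694 + 14.9) = −10.681634.
Balance: K_A = K_B − x×(3.261 − 2.939), so x = (K_B − K_A)/(3.261 − 2.939) = 3.47837/0.322 = 10.8 km.

10.8 km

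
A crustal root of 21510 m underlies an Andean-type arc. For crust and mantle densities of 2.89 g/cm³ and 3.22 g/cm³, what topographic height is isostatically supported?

2460 m

By Archimedes' principle applied to the lithosphere: ρ_c h = (ρ_m − ρ_c) r.
h = r (ρ_m − ρ_c) / ρ_c = 21510 m × (3.22 − 2.89) / 2.89 = 2460 m.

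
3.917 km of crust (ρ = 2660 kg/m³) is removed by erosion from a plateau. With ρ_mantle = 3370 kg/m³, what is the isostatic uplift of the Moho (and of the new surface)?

3.09 km

Unloading: uplift u = e ρ_c/ρ_m = 3.917 km × 2660/3370 = 3.09 km.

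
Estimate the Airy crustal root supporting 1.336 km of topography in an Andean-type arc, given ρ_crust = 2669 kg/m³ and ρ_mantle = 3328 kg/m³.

5.41 km

Isostatic balance requires: the weight of the topography is balanced by the buoyancy of the root, ρ_c h = (ρ_m − ρ_c) r.
r = h · ρ_c / (ρ_m − ρ_c) = 1.336 km × 2669 / (3328 − 2669) = 5.41 km.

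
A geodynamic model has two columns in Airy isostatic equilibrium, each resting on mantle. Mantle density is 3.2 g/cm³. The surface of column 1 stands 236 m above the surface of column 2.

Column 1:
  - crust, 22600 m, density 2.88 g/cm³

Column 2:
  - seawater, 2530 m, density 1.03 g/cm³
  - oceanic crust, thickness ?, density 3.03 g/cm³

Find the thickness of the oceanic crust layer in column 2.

Take the compensation level at the base of the deeper column (depth z_c below the surface of column 1) and equate Σ ρ_i t_i down to z_c; mantle fills any gap and the z_c terms cancel.
Column 1: 22600×2.88 + (z_c − 22600)×3.2
Column 2: 236×0 + 2530×1.03 + x×3.03 + (z_c − 236 − 2530 − x)×3.2
The z_c×3.2 term appears on both sides and cancels. Collect the known terms of each column as K = Σ(ρt)_known − 3.2 × (depth of known layers): K_1 = 65088 − 3.2×22600 = −7232; K_2 = 2605.9 − 3.2×(236 + 2530) = −6245.3.
Balance: K_1 = K_2 − x×(3.2 − 3.03), so x = (K_2 − K_1)/(3.2 − 3.03) = 986.7/0.17 = 5800 m.

5800 m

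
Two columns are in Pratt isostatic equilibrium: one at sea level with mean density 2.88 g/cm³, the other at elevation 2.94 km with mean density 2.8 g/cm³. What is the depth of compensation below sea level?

ρ_ref D = ρ (D + h) → D (ρ_ref − ρ) = ρ h.
D = ρ h/(ρ_ref − ρ) = 2.8 × 2.94 km/(2.88 − 2.8) = 103 km.

103 km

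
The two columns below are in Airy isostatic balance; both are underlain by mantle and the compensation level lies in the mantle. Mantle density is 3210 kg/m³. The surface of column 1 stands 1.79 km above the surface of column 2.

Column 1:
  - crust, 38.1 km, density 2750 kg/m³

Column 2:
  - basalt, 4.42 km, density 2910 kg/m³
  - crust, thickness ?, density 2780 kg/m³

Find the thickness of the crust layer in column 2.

Take the compensation level at the base of the deeper column (depth z_c below the surface of column 1) and equate Σ ρ_i t_i down to z_c; mantle fills any gap and the z_c terms cancel.
Column 1: 38.1×2750 + (z_c − 38.1)×3210
Column 2: 1.79×0 + 4.42×2910 + x×2780 + (z_c − 1.79 − 4.42 − x)×3210
The z_c×3210 term appears on both sides and cancels. Collect the known terms of each column as K = Σ(ρt)_known − 3210 × (depth of known layers): K_1 = 104775 − 3210×38.1 = −17526; K_2 = 12862.2 − 3210×(1.79 + 4.42) = −7071.9.
Balance: K_1 = K_2 − x×(3210 − 2780), so x = (K_2 − K_1)/(3210 − 2780) = 10454.1/430 = 24.3 km.

24.3 km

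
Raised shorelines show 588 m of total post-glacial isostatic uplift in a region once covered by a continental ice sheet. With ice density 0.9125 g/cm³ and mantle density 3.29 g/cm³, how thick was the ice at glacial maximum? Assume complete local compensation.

u = t ρ_ice/ρ_m → t = u ρ_m/ρ_ice = 588 m × 3.29/0.9125 = 2120 m.

2120 m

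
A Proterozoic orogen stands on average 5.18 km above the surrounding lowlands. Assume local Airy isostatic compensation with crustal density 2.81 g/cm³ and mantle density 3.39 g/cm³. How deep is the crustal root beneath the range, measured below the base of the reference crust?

25.1 km

Equating mass per unit area of the two columns: the weight of the topography is balanced by the buoyancy of the root, ρ_c h = (ρ_m − ρ_c) r.
r = h · ρ_c / (ρ_m − ρ_c) = 5.18 km × 2.81 / (3.39 − 2.81) = 25.1 km.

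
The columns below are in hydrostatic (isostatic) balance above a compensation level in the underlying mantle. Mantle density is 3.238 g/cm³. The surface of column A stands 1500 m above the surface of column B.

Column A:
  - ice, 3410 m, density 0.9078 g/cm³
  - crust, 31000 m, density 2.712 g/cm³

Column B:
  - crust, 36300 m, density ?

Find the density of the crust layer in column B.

Take the compensation level at the base of the deeper column (depth z_c below the surface of column A) and equate Σ ρ_i t_i down to z_c; mantle fills any gap and the z_c terms cancel.
Column A: 3410×0.9078 + 31000×2.712 + (z_c − 34410)×3.238
Column B: 1500×0 + 36300×ρ + (z_c − 1500 − 36300)×3.238
The z_c×3.238 term appears on both sides and cancels. Collect the known terms of each column as K = Σ(ρt)_known − 3.238 × (depth of known layers): K_A = 87167.598 − 3.238×34410 = −24251.982; K_B = 0 − 3.238×(1500 + 36300) = −122396.4.
Balance: K_A = K_B + 36300×ρ, so ρ = (K_A − K_B)/36300 = 98144.4/36300 = 2.7 g/cm³.

2.7 g/cm³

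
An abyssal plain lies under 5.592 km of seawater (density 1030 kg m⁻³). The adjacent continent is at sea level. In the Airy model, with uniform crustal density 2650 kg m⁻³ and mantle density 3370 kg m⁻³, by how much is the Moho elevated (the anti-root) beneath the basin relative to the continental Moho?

By Archimedes' principle applied to the lithosphere: replacing crust with seawater at the top is compensated by replacing crust with mantle at the base: d (ρ_c − ρ_w) = a (ρ_m − ρ_c).
a = d (ρ_c − ρ_w)/(ρ_m − ρ_c) = 5.592 km × 1620/720 = 12.6 km.

12.6 km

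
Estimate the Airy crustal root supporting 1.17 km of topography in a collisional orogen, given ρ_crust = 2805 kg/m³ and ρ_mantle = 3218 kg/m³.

7.95 km

Balancing pressure at the compensation depth: the weight of the topography is balanced by the buoyancy of the root, ρ_c h = (ρ_m − ρ_c) r.
r = h · ρ_c / (ρ_m − ρ_c) = 1.17 km × 2805 / (3218 − 2805) = 7.95 km.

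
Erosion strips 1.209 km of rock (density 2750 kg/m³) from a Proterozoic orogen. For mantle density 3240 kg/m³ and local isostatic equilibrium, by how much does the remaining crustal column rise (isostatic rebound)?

1.03 km

Unloading: uplift u = e ρ_c/ρ_m = 1.209 km × 2750/3240 = 1.03 km.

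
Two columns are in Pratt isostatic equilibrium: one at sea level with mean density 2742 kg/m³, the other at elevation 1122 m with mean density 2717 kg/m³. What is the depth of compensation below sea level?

122000 m

ρ_ref D = ρ (D + h) → D (ρ_ref − ρ) = ρ h.
D = ρ h/(ρ_ref − ρ) = 2717 × 1122 m/(2742 − 2717) = 122000 m.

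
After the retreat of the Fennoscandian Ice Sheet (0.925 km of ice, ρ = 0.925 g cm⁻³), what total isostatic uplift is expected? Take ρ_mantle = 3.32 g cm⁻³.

0.258 km

Removing the load lets mantle flow back in; uplift u satisfies ρ_ice t = ρ_m u.
u = t ρ_ice/ρ_m = 0.925 km × 0.925/3.32 = 0.258 km.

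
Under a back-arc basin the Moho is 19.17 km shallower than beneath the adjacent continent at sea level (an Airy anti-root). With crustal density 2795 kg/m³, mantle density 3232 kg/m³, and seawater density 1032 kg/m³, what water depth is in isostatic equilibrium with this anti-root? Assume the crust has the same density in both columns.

Replacing a thickness d of crust by seawater at the top must be balanced by replacing crust with mantle at the base: d (ρ_c − ρ_w) = a (ρ_m − ρ_c).
d = a (ρ_m − ρ_c)/(ρ_c − ρ_w) = 19.17 km × 437/1763 = 4.75 km.

4.75 km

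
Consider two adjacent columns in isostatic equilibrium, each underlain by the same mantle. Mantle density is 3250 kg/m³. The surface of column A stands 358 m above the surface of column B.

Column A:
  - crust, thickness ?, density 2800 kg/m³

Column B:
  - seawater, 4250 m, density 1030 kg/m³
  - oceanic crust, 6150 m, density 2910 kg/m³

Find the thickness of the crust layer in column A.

Take the compensation level at the base of the deeper column (depth z_c below the surface of column A) and equate Σ ρ_i t_i down to z_c; mantle fills any gap and the z_c terms cancel.
Column A: x×2800 + (z_c − 0 − x)×3250
Column B: 358×0 + 4250×1030 + 6150×2910 + (z_c − 358 − 10400)×3250
The z_c×3250 term appears on both sides and cancels. Collect the known terms of each column as K = Σ(ρt)_known − 3250 × (depth of known layers): K_A = 0 − 3250×0 = 0; K_B = 22274000 − 3250×(358 + 10400) = −12689500.
Balance: K_A − x×(3250 − 2800) = K_B, so x = (K_A − K_B)/(3250 − 2800) = 12689500/450 = 28200 m.

28200 m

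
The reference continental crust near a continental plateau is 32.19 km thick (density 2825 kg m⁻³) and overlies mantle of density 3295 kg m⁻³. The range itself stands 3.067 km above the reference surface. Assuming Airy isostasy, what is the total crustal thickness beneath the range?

53.7 km

Root depth r = h ρ_c / (ρ_m − ρ_c) = 3.067 km × 2825 / 470 = 18.43 km.
Total thickness = T + h + r = 32.19 km + 3.067 km + 18.43 km = 53.7 km.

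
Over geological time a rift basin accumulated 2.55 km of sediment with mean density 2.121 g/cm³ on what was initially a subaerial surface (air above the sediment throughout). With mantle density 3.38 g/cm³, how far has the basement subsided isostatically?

Subaerial load: s = t ρ_sed / ρ_m = 2.55 km × 2.121/3.38 = 1.6 km.

1.6 km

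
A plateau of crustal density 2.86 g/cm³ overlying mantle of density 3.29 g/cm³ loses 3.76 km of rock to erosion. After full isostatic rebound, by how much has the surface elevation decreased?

Rebound u = e ρ_c/ρ_m = 3.76 km × 2.86/3.29 = 3.269 km.
Net surface drop = e − u = 3.76 km − 3.269 km = e (ρ_m − ρ_c)/ρ_m = 0.491 km.

0.491 km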